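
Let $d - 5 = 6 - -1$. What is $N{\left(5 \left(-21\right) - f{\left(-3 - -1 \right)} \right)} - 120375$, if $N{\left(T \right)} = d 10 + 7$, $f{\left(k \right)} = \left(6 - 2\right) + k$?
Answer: $-120248$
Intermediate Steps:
$d = 12$ ($d = 5 + \left(6 - -1\right) = 5 + \left(6 + 1\right) = 5 + 7 = 12$)
$f{\left(k \right)} = 4 + k$
$N{\left(T \right)} = 127$ ($N{\left(T \right)} = 12 \cdot 10 + 7 = 120 + 7 = 127$)
$N{\left(5 \left(-21\right) - f{\left(-3 - -1 \right)} \right)} - 120375 = 127 - 120375 = -120248$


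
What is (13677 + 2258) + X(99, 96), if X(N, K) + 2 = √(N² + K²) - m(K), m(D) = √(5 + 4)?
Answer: 15930 + 3*√2113 ≈ 16068.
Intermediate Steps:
m(D) = 3 (m(D) = √9 = 3)
X(N, K) = -5 + √(K² + N²) (X(N, K) = -2 + (√(N² + K²) - 1*3) = -2 + (√(K² + N²) - 3) = -2 + (-3 + √(K² + N²)) = -5 + √(K² + N²))
(13677 + 2258) + X(99, 96) = (13677 + 2258) + (-5 + √(96² + 99²)) = 15935 + (-5 + √(9216 + 9801)) = 15935 + (-5 + √19017) = 15935 + (-5 + 3*√2113) = 15930 + 3*√2113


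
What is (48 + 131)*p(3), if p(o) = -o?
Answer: -537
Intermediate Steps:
(48 + 131)*p(3) = (48 + 131)*(-1*3) = 179*(-3) = -537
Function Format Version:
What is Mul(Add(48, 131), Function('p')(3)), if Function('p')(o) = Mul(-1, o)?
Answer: -537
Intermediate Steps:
Mul(Add(48, 131), Function('p')(3)) = Mul(Add(48, 131), Mul(-1, 3)) = Mul(179, -3) = -537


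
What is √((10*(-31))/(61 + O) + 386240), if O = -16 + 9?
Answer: 5*√1251399/9 ≈ 621.48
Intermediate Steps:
O = -7
√((10*(-31))/(61 + O) + 386240) = √((10*(-31))/(61 - 7) + 386240) = √(-310/54 + 386240) = √(-310*1/54 + 386240) = √(-155/27 + 386240) = √(10428325/27) = 5*√1251399/9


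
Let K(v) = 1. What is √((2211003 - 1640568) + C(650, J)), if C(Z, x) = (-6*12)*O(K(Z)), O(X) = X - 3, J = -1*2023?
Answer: √570579 ≈ 755.37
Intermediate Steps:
J = -2023
O(X) = -3 + X
C(Z, x) = 144 (C(Z, x) = (-6*12)*(-3 + 1) = -72*(-2) = 144)
√((2211003 - 1640568) + C(650, J)) = √((2211003 - 1640568) + 144) = √(570435 + 144) = √570579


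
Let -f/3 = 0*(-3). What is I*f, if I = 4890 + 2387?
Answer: 0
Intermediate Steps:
f = 0 (f = -0*(-3) = -3*0 = 0)
I = 7277
I*f = 7277*0 = 0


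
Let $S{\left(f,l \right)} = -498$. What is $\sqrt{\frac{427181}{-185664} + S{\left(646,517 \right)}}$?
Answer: $\frac{i \sqrt{269467661553}}{23208} \approx 22.367 i$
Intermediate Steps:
$\sqrt{\frac{427181}{-185664} + S{\left(646,517 \right)}} = \sqrt{\frac{427181}{-185664} - 498} = \sqrt{427181 \left(- \frac{1}{185664}\right) - 498} = \sqrt{- \frac{427181}{185664} - 498} = \sqrt{- \frac{92887853}{185664}} = \frac{i \sqrt{269467661553}}{23208}$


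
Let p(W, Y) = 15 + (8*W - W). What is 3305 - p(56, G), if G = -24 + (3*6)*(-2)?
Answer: 2898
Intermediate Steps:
G = -60 (G = -24 + 18*(-2) = -24 - 36 = -60)
p(W, Y) = 15 + 7*W
3305 - p(56, G) = 3305 - (15 + 7*56) = 3305 - (15 + 392) = 3305 - 1*407 = 3305 - 407 = 2898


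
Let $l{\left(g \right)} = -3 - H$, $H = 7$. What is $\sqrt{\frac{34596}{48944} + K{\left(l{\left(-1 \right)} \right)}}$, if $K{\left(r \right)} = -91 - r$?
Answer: $\frac{3 i \sqrt{333929617}}{6118} \approx 8.9606 i$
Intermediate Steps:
$l{\left(g \right)} = -10$ ($l{\left(g \right)} = -3 - 7 = -10$)
$\sqrt{\frac{34596}{48944} + K{\left(l{\left(-1 \right)} \right)}} = \sqrt{\frac{34596}{48944} - 81} = \sqrt{34596 \cdot \frac{1}{48944} + \left(-91 + 10\right)} = \sqrt{\frac{8649}{12236} - 81} = \sqrt{- \frac{982467}{12236}} = \frac{3 i \sqrt{333929617}}{6118}$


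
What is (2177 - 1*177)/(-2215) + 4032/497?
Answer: 226768/31453 ≈ 7.2097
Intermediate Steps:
(2177 - 1*177)/(-2215) + 4032/497 = (2177 - 177)*(-1/2215) + 4032*(1/497) = 2000*(-1/2215) + 576/71 = -400/443 + 576/71 = 226768/31453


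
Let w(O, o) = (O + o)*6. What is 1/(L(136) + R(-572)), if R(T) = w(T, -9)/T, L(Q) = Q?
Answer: 286/40639 ≈ 0.0070376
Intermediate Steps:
w(O, o) = 6*O + 6*o
R(T) = (-54 + 6*T)/T (R(T) = (6*T + 6*(-9))/T = (6*T - 54)/T = (-54 + 6*T)/T)
1/(L(136) + R(-572)) = 1/(136 + (6 - 54/(-572))) = 1/(136 + (6 - 54*(-1/572))) = 1/(136 + (6 + 27/286)) = 1/(136 + 1743/286) = 1/(40639/286) = 286/40639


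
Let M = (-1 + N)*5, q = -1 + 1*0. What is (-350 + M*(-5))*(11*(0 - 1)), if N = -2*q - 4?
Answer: 3025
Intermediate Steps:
q = -1 (q = -1 + 0 = -1)
N = -2 (N = -2*(-1) - 4 = 2 - 4 = -2)
M = -15 (M = (-1 - 2)*5 = -3*5 = -15)
(-350 + M*(-5))*(11*(0 - 1)) = (-350 - 15*(-5))*(11*(0 - 1)) = (-350 + 75)*(11*(-1)) = -275*(-11) = 3025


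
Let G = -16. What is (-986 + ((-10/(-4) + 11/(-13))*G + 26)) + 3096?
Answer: 27424/13 ≈ 2109.5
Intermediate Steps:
(-986 + ((-10/(-4) + 11/(-13))*G + 26)) + 3096 = (-986 + ((-10/(-4) + 11/(-13))*(-16) + 26)) + 3096 = (-986 + ((-10*(-1/4) + 11*(-1/13))*(-16) + 26)) + 3096 = (-986 + ((5/2 - 11/13)*(-16) + 26)) + 3096 = (-986 + ((43/26)*(-16) + 26)) + 3096 = (-986 + (-344/13 + 26)) + 3096 = (-986 - 6/13) + 3096 = -12824/13 + 3096 = 27424/13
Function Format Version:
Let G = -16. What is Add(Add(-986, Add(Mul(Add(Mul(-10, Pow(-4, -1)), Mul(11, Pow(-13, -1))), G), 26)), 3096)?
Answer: Rational(27424, 13) ≈ 2109.5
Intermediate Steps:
Add(Add(-986, Add(Mul(Add(Mul(-10, Pow(-4, -1)), Mul(11, Pow(-13, -1))), G), 26)), 3096) = Add(Add(-986, Add(Mul(Add(Mul(-10, Pow(-4, -1)), Mul(11, Pow(-13, -1))), -16), 26)), 3096) = Add(Add(-986, Add(Mul(Add(Mul(-10, Rational(-1, 4)), Mul(11, Rational(-1, 13))), -16), 26)), 3096) = Add(Add(-986, Add(Mul(Add(Rational(5, 2), Rational(-11, 13)), -16), 26)), 3096) = Add(Add(-986, Add(Mul(Rational(43, 26), -16), 26)), 3096) = Add(Add(-986, Add(Rational(-344, 13), 26)), 3096) = Add(Add(-986, Rational(-6, 13)), 3096) = Add(Rational(-12824, 13), 3096) = Rational(27424, 13)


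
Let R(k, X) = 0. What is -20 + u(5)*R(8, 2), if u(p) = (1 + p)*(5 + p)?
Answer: -20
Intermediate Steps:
-20 + u(5)*R(8, 2) = -20 + (5 + 5² + 6*5)*0 = -20 + (5 + 25 + 30)*0 = -20 + 60*0 = -20 + 0 = -20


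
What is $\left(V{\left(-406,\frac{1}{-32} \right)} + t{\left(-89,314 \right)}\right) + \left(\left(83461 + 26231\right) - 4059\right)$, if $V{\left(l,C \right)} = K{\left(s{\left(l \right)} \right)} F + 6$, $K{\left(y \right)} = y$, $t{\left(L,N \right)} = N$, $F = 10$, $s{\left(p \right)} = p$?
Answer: $101893$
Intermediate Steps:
$V{\left(l,C \right)} = 6 + 10 l$ ($V{\left(l,C \right)} = l 10 + 6 = 10 l + 6 = 6 + 10 l$)
$\left(V{\left(-406,\frac{1}{-32} \right)} + t{\left(-89,314 \right)}\right) + \left(\left(83461 + 26231\right) - 4059\right) = \left(\left(6 + 10 \left(-406\right)\right) + 314\right) + \left(\left(83461 + 26231\right) - 4059\right) = \left(\left(6 - 4060\right) + 314\right) + \left(109692 - 4059\right) = \left(-4054 + 314\right) + \left(109692 - 4059\right) = -3740 + 105633 = 101893$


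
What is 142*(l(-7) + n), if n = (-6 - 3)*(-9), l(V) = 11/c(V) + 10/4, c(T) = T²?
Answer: 582555/49 ≈ 11889.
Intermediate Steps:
l(V) = 5/2 + 11/V² (l(V) = 11/(V²) + 10/4 = 11/V² + 10*(¼) = 11/V² + 5/2 = 5/2 + 11/V²)
n = 81 (n = -9*(-9) = 81)
142*(l(-7) + n) = 142*((5/2 + 11/(-7)²) + 81) = 142*((5/2 + 11*(1/49)) + 81) = 142*((5/2 + 11/49) + 81) = 142*(267/98 + 81) = 142*(8205/98) = 582555/49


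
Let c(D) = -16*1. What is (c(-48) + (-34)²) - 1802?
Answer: -662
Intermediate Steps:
c(D) = -16
(c(-48) + (-34)²) - 1802 = (-16 + (-34)²) - 1802 = (-16 + 1156) - 1802 = 1140 - 1802 = -662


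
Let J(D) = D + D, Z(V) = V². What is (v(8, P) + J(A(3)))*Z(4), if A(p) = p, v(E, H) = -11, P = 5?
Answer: -80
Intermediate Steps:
J(D) = 2*D
(v(8, P) + J(A(3)))*Z(4) = (-11 + 2*3)*4² = (-11 + 6)*16 = -5*16 = -80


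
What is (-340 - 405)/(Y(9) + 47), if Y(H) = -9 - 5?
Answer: -745/33 ≈ -22.576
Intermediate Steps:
Y(H) = -14
(-340 - 405)/(Y(9) + 47) = (-340 - 405)/(-14 + 47) = -745/33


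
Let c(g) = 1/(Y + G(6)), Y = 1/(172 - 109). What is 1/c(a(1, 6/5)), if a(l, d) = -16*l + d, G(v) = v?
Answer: 379/63 ≈ 6.0159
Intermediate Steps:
Y = 1/63 ≈ 0.015873
a(l, d) = d - 16*l
c(g) = 63/379 (c(g) = 1/(1/63 + 6) = 1/(379/63) = 63/379)
1/c(a(1, 6/5)) = 1/(63/379) = 379/63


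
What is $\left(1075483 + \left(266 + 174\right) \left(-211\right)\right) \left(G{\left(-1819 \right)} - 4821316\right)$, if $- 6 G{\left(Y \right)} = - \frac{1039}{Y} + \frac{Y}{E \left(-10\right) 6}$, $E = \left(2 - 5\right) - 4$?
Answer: $- \frac{21716735666558526457}{4583880} \approx -4.7376 \cdot 10^{12}$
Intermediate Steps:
$E = -7$ ($E = -3 - 4 = -7$)
$G{\left(Y \right)} = - \frac{Y}{2520} + \frac{1039}{6 Y}$ ($G{\left(Y \right)} = - \frac{- \frac{1039}{Y} + \frac{Y}{\left(-7\right) \left(-10\right) 6}}{6} = - \frac{- \frac{1039}{Y} + \frac{Y}{70 \cdot 6}}{6} = - \frac{- \frac{1039}{Y} + \frac{Y}{420}}{6} = - \frac{Y}{2520} + \frac{1039}{6 Y}$)
$\left(1075483 + \left(266 + 174\right) \left(-211\right)\right) \left(G{\left(-1819 \right)} - 4821316\right) = \left(1075483 + \left(266 + 174\right) \left(-211\right)\right) \left(\frac{436380 - \left(-1819\right)^{2}}{2520 \left(-1819\right)} - 4821316\right) = \left(1075483 + 440 \left(-211\right)\right) \left(\frac{1}{2520} \left(- \frac{1}{1819}\right) \left(436380 - 3308761\right) - 4821316\right) = \left(1075483 - 92840\right) \left(\frac{1}{2520} \left(- \frac{1}{1819}\right) \left(436380 - 3308761\right) - 4821316\right) = 982643 \left(\frac{1}{2520} \left(- \frac{1}{1819}\right) \left(-2872381\right) - 4821316\right) = 982643 \left(\frac{2872381}{4583880} - 4821316\right) = 982643 \left(- \frac{22100331113699}{4583880}\right) = - \frac{21716735666558526457}{4583880}$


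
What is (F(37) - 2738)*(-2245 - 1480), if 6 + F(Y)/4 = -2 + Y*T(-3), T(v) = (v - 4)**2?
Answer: -16695450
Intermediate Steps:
T(v) = (-4 + v)**2
F(Y) = -32 + 196*Y (F(Y) = -24 + 4*(-2 + Y*(-4 - 3)**2) = -24 + 4*(-2 + Y*(-7)**2) = -24 + 4*(-2 + Y*49) = -24 + 4*(-2 + 49*Y) = -24 + (-8 + 196*Y) = -32 + 196*Y)
(F(37) - 2738)*(-2245 - 1480) = ((-32 + 196*37) - 2738)*(-2245 - 1480) = ((-32 + 7252) - 2738)*(-3725) = (7220 - 2738)*(-3725) = 4482*(-3725) = -16695450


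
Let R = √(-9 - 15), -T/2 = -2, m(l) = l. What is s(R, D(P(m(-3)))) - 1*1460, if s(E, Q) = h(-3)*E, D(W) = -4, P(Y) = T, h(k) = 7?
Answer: -1460 + 14*I*√6 ≈ -1460.0 + 34.293*I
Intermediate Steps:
T = 4 (T = -2*(-2) = 4)
P(Y) = 4
R = 2*I*√6 (R = √(-24) = 2*I*√6 ≈ 4.899*I)
s(E, Q) = 7*E
s(R, D(P(m(-3)))) - 1*1460 = 7*(2*I*√6) - 1*1460 = 14*I*√6 - 1460 = -1460 + 14*I*√6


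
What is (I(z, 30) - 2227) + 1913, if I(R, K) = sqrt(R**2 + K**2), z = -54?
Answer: -314 + 6*sqrt(106) ≈ -252.23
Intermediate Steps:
I(R, K) = sqrt(K**2 + R**2)
(I(z, 30) - 2227) + 1913 = (sqrt(30**2 + (-54)**2) - 2227) + 1913 = (sqrt(900 + 2916) - 2227) + 1913 = (sqrt(3816) - 2227) + 1913 = (6*sqrt(106) - 2227) + 1913 = (-2227 + 6*sqrt(106)) + 1913 = -314 + 6*sqrt(106)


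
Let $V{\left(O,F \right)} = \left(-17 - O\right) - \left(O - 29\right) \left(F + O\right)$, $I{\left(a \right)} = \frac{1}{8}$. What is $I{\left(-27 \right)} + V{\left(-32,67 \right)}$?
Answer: $\frac{17201}{8} \approx 2150.1$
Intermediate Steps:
$I{\left(a \right)} = \frac{1}{8}$
$V{\left(O,F \right)} = -17 - O - \left(-29 + O\right) \left(F + O\right)$ ($V{\left(O,F \right)} = \left(-17 - O\right) - \left(-29 + O\right) \left(F + O\right) = -17 - O - \left(-29 + O\right) \left(F + O\right)$)
$I{\left(-27 \right)} + V{\left(-32,67 \right)} = \frac{1}{8} - \left(-6 - 2144\right) = \frac{1}{8} - -2150 = \frac{1}{8} + 2150 = \frac{17201}{8}$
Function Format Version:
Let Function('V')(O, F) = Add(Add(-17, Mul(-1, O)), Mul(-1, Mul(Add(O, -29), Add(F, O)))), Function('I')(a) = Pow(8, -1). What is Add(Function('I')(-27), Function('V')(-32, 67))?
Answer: Rational(17201, 8) ≈ 2150.1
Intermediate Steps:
Function('I')(a) = Rational(1, 8)
Function('V')(O, F) = Add(-17, Mul(-1, O), Mul(-1, Add(-29, O), Add(F, O))) (Function('V')(O, F) = Add(Add(-17, Mul(-1, O)), Mul(-1, Mul(Add(-29, O), Add(F, O)))) = Add(Add(-17, Mul(-1, O)), Mul(-1, Add(-29, O), Add(F, O))) = Add(-17, Mul(-1, O), Mul(-1, Add(-29, O), Add(F, O))))
Add(Function('I')(-27), Function('V')(-32, 67)) = Add(Rational(1, 8), Add(-17, Mul(-1, Pow(-32, 2)), Mul(28, -32), Mul(29, 67), Mul(-1, 67, -32))) = Add(Rational(1, 8), Add(-17, Mul(-1, 1024), -896, 1943, 2144)) = Add(Rational(1, 8), Add(-17, -1024, -896, 1943, 2144)) = Add(Rational(1, 8), 2150) = Rational(17201, 8)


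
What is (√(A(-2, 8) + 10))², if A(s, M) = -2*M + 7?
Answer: 1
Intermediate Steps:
A(s, M) = 7 - 2*M
(√(A(-2, 8) + 10))² = (√((7 - 2*8) + 10))² = (√((7 - 16) + 10))² = (√(-9 + 10))² = (√1)² = 1² = 1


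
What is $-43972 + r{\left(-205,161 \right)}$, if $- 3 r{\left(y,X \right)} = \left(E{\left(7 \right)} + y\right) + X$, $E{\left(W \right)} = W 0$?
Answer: $- \frac{131872}{3} \approx -43957.0$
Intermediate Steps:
$E{\left(W \right)} = 0$
$r{\left(y,X \right)} = - \frac{X}{3} - \frac{y}{3}$ ($r{\left(y,X \right)} = - \frac{\left(0 + y\right) + X}{3} = - \frac{y + X}{3} = - \frac{X + y}{3} = - \frac{X}{3} - \frac{y}{3}$)
$-43972 + r{\left(-205,161 \right)} = -43972 - - \frac{44}{3} = -43972 + \left(- \frac{161}{3} + \frac{205}{3}\right) = -43972 + \frac{44}{3} = - \frac{131872}{3}$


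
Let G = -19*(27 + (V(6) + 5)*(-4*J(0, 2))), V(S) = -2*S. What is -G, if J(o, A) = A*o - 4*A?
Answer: -3743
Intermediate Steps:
J(o, A) = -4*A + A*o
G = 3743 (G = -19*(27 + (-2*6 + 5)*(-8*(-4 + 0))) = -19*(27 + (-12 + 5)*(-8*(-4))) = -19*(27 - (-28)*(-8)) = -19*(27 - 7*32) = -19*(27 - 224) = -19*(-197) = 3743)
-G = -1*3743 = -3743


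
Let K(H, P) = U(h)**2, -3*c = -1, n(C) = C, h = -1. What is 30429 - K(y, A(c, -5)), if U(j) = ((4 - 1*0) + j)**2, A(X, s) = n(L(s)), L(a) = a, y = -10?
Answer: 30348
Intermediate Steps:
c = 1/3 (c = -1/3*(-1) = 1/3 ≈ 0.33333)
A(X, s) = s
U(j) = (4 + j)**2 (U(j) = ((4 + 0) + j)**2 = (4 + j)**2)
K(H, P) = 81 (K(H, P) = ((4 - 1)**2)**2 = (3**2)**2 = 9**2 = 81)
30429 - K(y, A(c, -5)) = 30429 - 1*81 = 30429 - 81 = 30348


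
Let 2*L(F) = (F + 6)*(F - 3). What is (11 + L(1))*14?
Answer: 56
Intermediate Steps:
L(F) = (-3 + F)*(6 + F)/2 (L(F) = ((F + 6)*(F - 3))/2 = ((6 + F)*(-3 + F))/2 = ((-3 + F)*(6 + F))/2 = (-3 + F)*(6 + F)/2)
(11 + L(1))*14 = (11 + (-9 + (½)*1² + (3/2)*1))*14 = (11 + (-9 + (½)*1 + 3/2))*14 = (11 + (-9 + ½ + 3/2))*14 = (11 - 7)*14 = 4*14 = 56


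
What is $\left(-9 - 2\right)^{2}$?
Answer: $121$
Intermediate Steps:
$\left(-9 - 2\right)^{2} = \left(-11\right)^{2} = 121$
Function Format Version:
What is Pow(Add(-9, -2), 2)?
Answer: 121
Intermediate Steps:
Pow(Add(-9, -2), 2) = Pow(-11, 2) = 121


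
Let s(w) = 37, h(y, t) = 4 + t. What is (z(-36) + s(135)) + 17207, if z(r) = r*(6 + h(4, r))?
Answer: 18180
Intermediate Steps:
z(r) = r*(10 + r) (z(r) = r*(6 + (4 + r)) = r*(10 + r))
(z(-36) + s(135)) + 17207 = (-36*(10 - 36) + 37) + 17207 = (-36*(-26) + 37) + 17207 = (936 + 37) + 17207 = 973 + 17207 = 18180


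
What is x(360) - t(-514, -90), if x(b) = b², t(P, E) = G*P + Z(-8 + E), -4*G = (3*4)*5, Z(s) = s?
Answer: 121988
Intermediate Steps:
G = -15 (G = -3*4*5/4 = -3*5 = -¼*60 = -15)
t(P, E) = -8 + E - 15*P (t(P, E) = -15*P + (-8 + E) = -8 + E - 15*P)
x(360) - t(-514, -90) = 360² - (-8 - 90 - 15*(-514)) = 129600 - (-8 - 90 + 7710) = 129600 - 1*7612 = 129600 - 7612 = 121988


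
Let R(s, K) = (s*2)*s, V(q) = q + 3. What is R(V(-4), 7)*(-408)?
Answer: -816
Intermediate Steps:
V(q) = 3 + q
R(s, K) = 2*s² (R(s, K) = (2*s)*s = 2*s²)
R(V(-4), 7)*(-408) = (2*(3 - 4)²)*(-408) = (2*(-1)²)*(-408) = (2*1)*(-408) = 2*(-408) = -816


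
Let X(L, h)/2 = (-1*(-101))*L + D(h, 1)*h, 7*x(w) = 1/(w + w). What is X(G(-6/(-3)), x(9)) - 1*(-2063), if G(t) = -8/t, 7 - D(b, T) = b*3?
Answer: 3321023/2646 ≈ 1255.1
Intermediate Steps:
D(b, T) = 7 - 3*b (D(b, T) = 7 - b*3 = 7 - 3*b)
x(w) = 1/(14*w) (x(w) = 1/(7*(w + w)) = 1/(7*((2*w))) = (1/(2*w))/7 = 1/(14*w))
X(L, h) = 202*L + 2*h*(7 - 3*h) (X(L, h) = 2*((-1*(-101))*L + (7 - 3*h)*h) = 2*(101*L + h*(7 - 3*h)) = 202*L + 2*h*(7 - 3*h))
X(G(-6/(-3)), x(9)) - 1*(-2063) = (202*(-8/((-6/(-3)))) - 2*(1/14)/9*(-7 + 3*((1/14)/9))) - 1*(-2063) = (202*(-8/((-6*(-⅓)))) - 2*(1/14)*(⅑)*(-7 + 3*((1/14)*(⅑)))) + 2063 = (202*(-8/2) - 2*1/126*(-7 + 3*(1/126))) + 2063 = (202*(-8*½) - 2*1/126*(-7 + 1/42)) + 2063 = (202*(-4) - 2*1/126*(-293/42)) + 2063 = (-808 + 293/2646) + 2063 = -2137675/2646 + 2063 = 3321023/2646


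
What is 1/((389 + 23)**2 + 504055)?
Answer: 1/673799 ≈ 1.4841e-6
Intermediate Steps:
1/((389 + 23)**2 + 504055) = 1/(412**2 + 504055) = 1/(169744 + 504055) = 1/673799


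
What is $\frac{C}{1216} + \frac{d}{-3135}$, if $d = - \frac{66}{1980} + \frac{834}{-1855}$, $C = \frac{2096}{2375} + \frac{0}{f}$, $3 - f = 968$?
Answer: $\frac{5832749}{6629584500} \approx 0.00087981$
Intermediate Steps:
$f = -965$ ($f = 3 - 968 = -965$)
$C = \frac{2096}{2375}$ ($C = \frac{2096}{2375} + \frac{0}{-965} = 2096 \cdot \frac{1}{2375} + 0 \left(- \frac{1}{965}\right) = \frac{2096}{2375} + 0 = \frac{2096}{2375} \approx 0.88253$)
$d = - \frac{1075}{2226}$ ($d = \left(-66\right) \frac{1}{1980} + 834 \left(- \frac{1}{1855}\right) = - \frac{1}{30} - \frac{834}{1855} = - \frac{1075}{2226} \approx -0.48293$)
$\frac{C}{1216} + \frac{d}{-3135} = \frac{2096}{2375 \cdot 1216} - \frac{1075}{2226 \left(-3135\right)} = \frac{2096}{2375} \cdot \frac{1}{1216} - - \frac{215}{1395702} = \frac{131}{180500} + \frac{215}{1395702} = \frac{5832749}{6629584500}$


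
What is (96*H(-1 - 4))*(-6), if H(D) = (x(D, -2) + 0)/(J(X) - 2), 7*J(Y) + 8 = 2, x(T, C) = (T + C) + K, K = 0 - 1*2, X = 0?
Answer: -9072/5 ≈ -1814.4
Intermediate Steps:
K = -2 (K = 0 - 2 = -2)
x(T, C) = -2 + C + T (x(T, C) = (T + C) - 2 = (C + T) - 2 = -2 + C + T)
J(Y) = -6/7 (J(Y) = -8/7 + (⅐)*2 = -8/7 + 2/7 = -6/7)
H(D) = 7/5 - 7*D/20 (H(D) = ((-2 - 2 + D) + 0)/(-6/7 - 2) = ((-4 + D) + 0)/(-20/7) = (-4 + D)*(-7/20) = 7/5 - 7*D/20)
(96*H(-1 - 4))*(-6) = (96*(7/5 - 7*(-1 - 4)/20))*(-6) = (96*(7/5 - 7/20*(-5)))*(-6) = (96*(7/5 + 7/4))*(-6) = (96*(63/20))*(-6) = (1512/5)*(-6) = -9072/5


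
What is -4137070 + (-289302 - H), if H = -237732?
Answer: -4188640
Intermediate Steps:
-4137070 + (-289302 - H) = -4137070 + (-289302 - 1*(-237732)) = -4137070 + (-289302 + 237732) = -4137070 - 51570 = -4188640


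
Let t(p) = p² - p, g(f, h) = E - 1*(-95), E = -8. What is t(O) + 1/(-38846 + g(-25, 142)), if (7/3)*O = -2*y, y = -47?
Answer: 61342049/38759 ≈ 1582.7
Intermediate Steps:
g(f, h) = 87 (g(f, h) = -8 - 1*(-95) = -8 + 95 = 87)
O = 282/7 (O = 3*(-2*(-47))/7 = (3/7)*94 = 282/7 ≈ 40.286)
t(O) + 1/(-38846 + g(-25, 142)) = 282*(-1 + 282/7)/7 + 1/(-38846 + 87) = (282/7)*(275/7) + 1/(-38759) = 77550/49 - 1/38759 = 61342049/38759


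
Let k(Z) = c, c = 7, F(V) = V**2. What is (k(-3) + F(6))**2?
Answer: 1849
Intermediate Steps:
k(Z) = 7
(k(-3) + F(6))**2 = (7 + 6**2)**2 = (7 + 36)**2 = 43**2 = 1849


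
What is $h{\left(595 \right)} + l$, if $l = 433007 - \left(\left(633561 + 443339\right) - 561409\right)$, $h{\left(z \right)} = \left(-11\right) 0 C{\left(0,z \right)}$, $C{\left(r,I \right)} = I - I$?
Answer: $-82484$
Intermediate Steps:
$C{\left(r,I \right)} = 0$
$h{\left(z \right)} = 0$ ($h{\left(z \right)} = \left(-11\right) 0 \cdot 0 = 0 \cdot 0 = 0$)
$l = -82484$ ($l = 433007 - \left(1076900 - 561409\right) = 433007 - 515491 = -82484$)
$h{\left(595 \right)} + l = 0 - 82484 = -82484$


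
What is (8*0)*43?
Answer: 0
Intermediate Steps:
(8*0)*43 = 0*43 = 0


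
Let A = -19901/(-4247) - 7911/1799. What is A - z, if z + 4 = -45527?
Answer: 347875116325/7640353 ≈ 45531.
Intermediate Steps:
z = -45531 (z = -4 - 45527 = -45531)
A = 2203882/7640353 (A = -19901*(-1/4247) - 7911*1/1799 = 19901/4247 - 7911/1799 = 2203882/7640353 ≈ 0.28845)
A - z = 2203882/7640353 - 1*(-45531) = 2203882/7640353 + 45531 = 347875116325/7640353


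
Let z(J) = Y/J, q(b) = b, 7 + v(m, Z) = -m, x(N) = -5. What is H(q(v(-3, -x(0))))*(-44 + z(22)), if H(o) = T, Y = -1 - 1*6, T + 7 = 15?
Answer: -3900/11 ≈ -354.55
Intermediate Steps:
v(m, Z) = -7 - m
T = 8 (T = -7 + 15 = 8)
Y = -7 (Y = -1 - 6 = -7)
z(J) = -7/J
H(o) = 8
H(q(v(-3, -x(0))))*(-44 + z(22)) = 8*(-44 - 7/22) = 8*(-975/22) = -3900/11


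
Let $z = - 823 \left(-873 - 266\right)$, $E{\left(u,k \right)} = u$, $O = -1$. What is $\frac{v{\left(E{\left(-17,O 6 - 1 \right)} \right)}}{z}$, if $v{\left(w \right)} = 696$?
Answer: $\frac{696}{937397} \approx 0.00074248$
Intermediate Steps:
$z = 937397$ ($z = \left(-823\right) \left(-1139\right) = 937397$)
$\frac{v{\left(E{\left(-17,O 6 - 1 \right)} \right)}}{z} = \frac{696}{937397}$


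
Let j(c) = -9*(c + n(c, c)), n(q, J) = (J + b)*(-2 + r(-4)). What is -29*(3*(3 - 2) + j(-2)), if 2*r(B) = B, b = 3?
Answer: -1653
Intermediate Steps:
r(B) = B/2
n(q, J) = -12 - 4*J (n(q, J) = (J + 3)*(-2 + (1/2)*(-4)) = (3 + J)*(-2 - 2) = (3 + J)*(-4) = -12 - 4*J)
j(c) = 108 + 27*c (j(c) = -9*(c + (-12 - 4*c)) = -9*(-12 - 3*c) = 108 + 27*c)
-29*(3*(3 - 2) + j(-2)) = -29*(3*(3 - 2) + (108 + 27*(-2))) = -29*(3*1 + (108 - 54)) = -29*(3 + 54) = -29*57 = -1653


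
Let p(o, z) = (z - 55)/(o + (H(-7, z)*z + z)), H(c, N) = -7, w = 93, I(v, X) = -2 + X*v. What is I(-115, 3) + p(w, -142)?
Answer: -328112/945 ≈ -347.21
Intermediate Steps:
p(o, z) = (-55 + z)/(o - 6*z) (p(o, z) = (z - 55)/(o + (-7*z + z)) = (-55 + z)/(o - 6*z))
I(-115, 3) + p(w, -142) = (-2 + 3*(-115)) + (-55 - 142)/(93 - 6*(-142)) = (-2 - 345) - 197/(93 + 852) = -347 - 197/945 = -328112/945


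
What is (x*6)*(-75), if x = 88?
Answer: -39600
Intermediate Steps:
(x*6)*(-75) = (88*6)*(-75) = 528*(-75) = -39600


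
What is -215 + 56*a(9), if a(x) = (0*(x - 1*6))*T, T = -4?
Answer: -215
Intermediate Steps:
a(x) = 0 (a(x) = (0*(x - 1*6))*(-4) = (0*(x - 6))*(-4) = (0*(-6 + x))*(-4) = 0*(-4) = 0)
-215 + 56*a(9) = -215 + 56*0 = -215 + 0 = -215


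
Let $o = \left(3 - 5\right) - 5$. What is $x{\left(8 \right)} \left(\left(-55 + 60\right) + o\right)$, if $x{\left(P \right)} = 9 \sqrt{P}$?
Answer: $- 36 \sqrt{2} \approx -50.912$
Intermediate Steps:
$o = -7$ ($o = -2 - 5 = -7$)
$x{\left(8 \right)} \left(\left(-55 + 60\right) + o\right) = 9 \sqrt{8} \left(\left(-55 + 60\right) - 7\right) = 9 \cdot 2 \sqrt{2} \left(5 - 7\right) = 18 \sqrt{2} \left(-2\right) = - 36 \sqrt{2}$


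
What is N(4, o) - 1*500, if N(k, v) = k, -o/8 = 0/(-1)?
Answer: -496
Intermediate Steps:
o = 0 (o = -0/(-1) = -0*(-1) = -8*0 = 0)
N(4, o) - 1*500 = 4 - 1*500 = 4 - 500 = -496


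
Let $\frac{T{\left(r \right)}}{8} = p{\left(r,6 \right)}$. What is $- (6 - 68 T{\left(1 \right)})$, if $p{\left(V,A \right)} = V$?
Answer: $538$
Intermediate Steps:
$T{\left(r \right)} = 8 r$
$- (6 - 68 T{\left(1 \right)}) = - (6 - 68 \cdot 8 \cdot 1) = - (6 - 544) = \left(-1\right) \left(-538\right) = 538$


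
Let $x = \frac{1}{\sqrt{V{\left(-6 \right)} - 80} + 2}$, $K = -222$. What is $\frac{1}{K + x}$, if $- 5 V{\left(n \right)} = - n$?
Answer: $- \frac{94562}{20990549} + \frac{i \sqrt{2030}}{20990549} \approx -0.004505 + 2.1465 \cdot 10^{-6} i$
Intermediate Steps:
$V{\left(n \right)} = \frac{n}{5}$ ($V{\left(n \right)} = - \frac{\left(-1\right) n}{5} = \frac{n}{5}$)
$x = \frac{1}{2 + \frac{i \sqrt{2030}}{5}}$ ($x = \frac{1}{\sqrt{\frac{1}{5} \left(-6\right) - 80} + 2} = \frac{1}{\sqrt{- \frac{6}{5} - 80} + 2} = \frac{1}{\sqrt{- \frac{406}{5}} + 2} = \frac{1}{\frac{i \sqrt{2030}}{5} + 2} = \frac{1}{2 + \frac{i \sqrt{2030}}{5}} \approx 0.023474 - 0.10576 i$)
$\frac{1}{K + x} = \frac{1}{-222 + \left(\frac{5}{213} - \frac{i \sqrt{2030}}{426}\right)} = \frac{1}{- \frac{47281}{213} - \frac{i \sqrt{2030}}{426}}$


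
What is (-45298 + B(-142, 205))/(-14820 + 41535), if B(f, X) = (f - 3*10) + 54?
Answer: -45416/26715 ≈ -1.7000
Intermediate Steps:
B(f, X) = 24 + f (B(f, X) = (f - 30) + 54 = (-30 + f) + 54 = 24 + f)
(-45298 + B(-142, 205))/(-14820 + 41535) = (-45298 + (24 - 142))/(-14820 + 41535) = (-45298 - 118)/26715 = -45416*1/26715 = -45416/26715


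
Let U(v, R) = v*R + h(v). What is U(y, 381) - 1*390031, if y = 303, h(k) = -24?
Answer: -274612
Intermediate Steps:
U(v, R) = -24 + R*v (U(v, R) = v*R - 24 = R*v - 24 = -24 + R*v)
U(y, 381) - 1*390031 = (-24 + 381*303) - 1*390031 = (-24 + 115443) - 390031 = 115419 - 390031 = -274612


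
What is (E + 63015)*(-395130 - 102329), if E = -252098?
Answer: 94061040097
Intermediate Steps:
(E + 63015)*(-395130 - 102329) = (-252098 + 63015)*(-395130 - 102329) = -189083*(-497459) = 94061040097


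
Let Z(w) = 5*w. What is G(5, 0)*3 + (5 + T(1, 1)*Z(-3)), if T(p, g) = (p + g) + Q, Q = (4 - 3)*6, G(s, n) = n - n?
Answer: -115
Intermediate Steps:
G(s, n) = 0
Q = 6 (Q = 1*6 = 6)
T(p, g) = 6 + g + p (T(p, g) = (p + g) + 6 = (g + p) + 6 = 6 + g + p)
G(5, 0)*3 + (5 + T(1, 1)*Z(-3)) = 0*3 + (5 + (6 + 1 + 1)*(5*(-3))) = 0 + (5 + 8*(-15)) = 0 + (5 - 120) = 0 - 115 = -115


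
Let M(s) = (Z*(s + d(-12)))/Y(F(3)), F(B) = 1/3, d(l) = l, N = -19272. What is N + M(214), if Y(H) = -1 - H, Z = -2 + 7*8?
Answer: -27453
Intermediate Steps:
F(B) = ⅓
Z = 54 (Z = -2 + 56 = 54)
M(s) = 486 - 81*s/2 (M(s) = (54*(s - 12))/(-1 - 1*⅓) = (54*(-12 + s))/(-1 - ⅓) = (-648 + 54*s)/(-4/3) = (-648 + 54*s)*(-¾) = 486 - 81*s/2)
N + M(214) = -19272 + (486 - 81/2*214) = -19272 + (486 - 8667) = -19272 - 8181 = -27453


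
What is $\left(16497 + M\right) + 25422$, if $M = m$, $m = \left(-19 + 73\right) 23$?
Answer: $43161$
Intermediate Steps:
$m = 1242$ ($m = 54 \cdot 23 = 1242$)
$M = 1242$
$\left(16497 + M\right) + 25422 = \left(16497 + 1242\right) + 25422 = 17739 + 25422 = 43161$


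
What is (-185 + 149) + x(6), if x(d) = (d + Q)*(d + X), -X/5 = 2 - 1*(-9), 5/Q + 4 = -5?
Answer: -2725/9 ≈ -302.78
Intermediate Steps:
Q = -5/9 (Q = 5/(-4 - 5) = 5/(-9) = 5*(-⅑) = -5/9 ≈ -0.55556)
X = -55 (X = -5*(2 - 1*(-9)) = -5*(2 + 9) = -5*11 = -55)
x(d) = (-55 + d)*(-5/9 + d) (x(d) = (d - 5/9)*(d - 55) = (-5/9 + d)*(-55 + d) = (-55 + d)*(-5/9 + d))
(-185 + 149) + x(6) = (-185 + 149) + (275/9 + 6² - 500/9*6) = -36 + (275/9 + 36 - 1000/3) = -36 - 2401/9 = -2725/9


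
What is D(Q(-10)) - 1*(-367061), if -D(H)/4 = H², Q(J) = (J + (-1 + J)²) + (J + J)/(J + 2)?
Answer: 315532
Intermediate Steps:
Q(J) = J + (-1 + J)² + 2*J/(2 + J) (Q(J) = (J + (-1 + J)²) + (2*J)/(2 + J) = (J + (-1 + J)²) + 2*J/(2 + J) = J + (-1 + J)² + 2*J/(2 + J))
D(H) = -4*H²
D(Q(-10)) - 1*(-367061) = -4*(2 - 10 + (-10)² + (-10)³)²/(2 - 10)² - 1*(-367061) = -4*(2 - 10 + 100 - 1000)²/64 + 367061 = -4*(-⅛*(-908))² + 367061 = -4*(227/2)² + 367061 = -4*51529/4 + 367061 = -51529 + 367061 = 315532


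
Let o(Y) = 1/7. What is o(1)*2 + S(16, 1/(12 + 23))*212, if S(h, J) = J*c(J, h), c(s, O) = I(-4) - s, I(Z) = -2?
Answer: -14702/1225 ≈ -12.002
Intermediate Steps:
o(Y) = ⅐ (o(Y) = 1*(⅐) = ⅐)
c(s, O) = -2 - s
S(h, J) = J*(-2 - J)
o(1)*2 + S(16, 1/(12 + 23))*212 = (⅐)*2 - (2 + 1/(12 + 23))/(12 + 23)*212 = 2/7 - 1*(2 + 1/35)/35*212 = 2/7 - 1*1/35*(2 + 1/35)*212 = 2/7 - 1*1/35*71/35*212 = 2/7 - 71/1225*212 = 2/7 - 15052/1225 = -14702/1225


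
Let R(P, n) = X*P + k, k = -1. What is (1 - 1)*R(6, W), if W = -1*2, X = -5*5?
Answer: 0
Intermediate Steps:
X = -25
W = -2
R(P, n) = -1 - 25*P (R(P, n) = -25*P - 1 = -1 - 25*P)
(1 - 1)*R(6, W) = (1 - 1)*(-1 - 25*6) = 0*(-1 - 150) = 0*(-151) = 0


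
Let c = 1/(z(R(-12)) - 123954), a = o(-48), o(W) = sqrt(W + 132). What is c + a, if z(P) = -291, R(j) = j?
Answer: -1/124245 + 2*sqrt(21) ≈ 9.1651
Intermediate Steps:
o(W) = sqrt(132 + W)
a = 2*sqrt(21) (a = sqrt(132 - 48) = sqrt(84) = 2*sqrt(21) ≈ 9.1651)
c = -1/124245 (c = 1/(-291 - 123954) = 1/(-124245) = -1/124245 ≈ -8.0486e-6)
c + a = -1/124245 + 2*sqrt(21)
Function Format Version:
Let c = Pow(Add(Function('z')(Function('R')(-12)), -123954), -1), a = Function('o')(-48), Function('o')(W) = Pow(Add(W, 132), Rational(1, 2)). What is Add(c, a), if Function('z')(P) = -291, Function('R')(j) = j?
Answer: Add(Rational(-1, 124245), Mul(2, Pow(21, Rational(1, 2)))) ≈ 9.1651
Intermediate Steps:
Function('o')(W) = Pow(Add(132, W), Rational(1, 2))
a = Mul(2, Pow(21, Rational(1, 2))) (a = Pow(Add(132, -48), Rational(1, 2)) = Pow(84, Rational(1, 2)) = Mul(2, Pow(21, Rational(1, 2))) ≈ 9.1651)
c = Rational(-1, 124245) (c = Pow(Add(-291, -123954), -1) = Pow(-124245, -1) = Rational(-1, 124245) ≈ -8.0486e-6)
Add(c, a) = Add(Rational(-1, 124245), Mul(2, Pow(21, Rational(1, 2))))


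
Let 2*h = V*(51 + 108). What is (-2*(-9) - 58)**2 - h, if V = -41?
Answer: 9719/2 ≈ 4859.5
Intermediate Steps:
h = -6519/2 (h = (-41*(51 + 108))/2 = (-41*159)/2 = (1/2)*(-6519) = -6519/2 ≈ -3259.5)
(-2*(-9) - 58)**2 - h = (-2*(-9) - 58)**2 - 1*(-6519/2) = (18 - 58)**2 + 6519/2 = (-40)**2 + 6519/2 = 1600 + 6519/2 = 9719/2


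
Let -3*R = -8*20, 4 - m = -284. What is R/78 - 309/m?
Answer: -1457/3744 ≈ -0.38916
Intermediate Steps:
m = 288 (m = 4 - 1*(-284) = 4 + 284 = 288)
R = 160/3 (R = -(-8)*20/3 = -⅓*(-160) = 160/3 ≈ 53.333)
R/78 - 309/m = (160/3)/78 - 309/288 = (160/3)*(1/78) - 309*1/288 = 80/117 - 103/96 = -1457/3744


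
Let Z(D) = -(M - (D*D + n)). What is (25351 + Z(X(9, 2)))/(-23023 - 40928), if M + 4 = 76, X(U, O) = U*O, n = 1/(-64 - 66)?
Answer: -1109463/2771210 ≈ -0.40035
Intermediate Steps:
n = -1/130 (n = 1/(-130) = -1/130 ≈ -0.0076923)
X(U, O) = O*U
M = 72 (M = -4 + 76 = 72)
Z(D) = -9361/130 + D² (Z(D) = -(72 - (D*D - 1/130)) = -(72 - (D² - 1/130)) = -(72 - (-1/130 + D²)) = -(72 + (1/130 - D²)) = -(9361/130 - D²) = -9361/130 + D²)
(25351 + Z(X(9, 2)))/(-23023 - 40928) = (25351 + (-9361/130 + (2*9)²))/(-23023 - 40928) = (25351 + (-9361/130 + 18²))/(-63951) = (25351 + (-9361/130 + 324))*(-1/63951) = (25351 + 32759/130)*(-1/63951) = (3328389/130)*(-1/63951) = -1109463/2771210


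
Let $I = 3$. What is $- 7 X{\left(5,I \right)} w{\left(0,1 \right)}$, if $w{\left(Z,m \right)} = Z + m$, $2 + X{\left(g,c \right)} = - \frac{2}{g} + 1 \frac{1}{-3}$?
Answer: $\frac{287}{15} \approx 19.133$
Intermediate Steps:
$X{\left(g,c \right)} = - \frac{7}{3} - \frac{2}{g}$ ($X{\left(g,c \right)} = -2 + \left(- \frac{2}{g} + 1 \frac{1}{-3}\right) = -2 + \left(- \frac{2}{g} + 1 \left(- \frac{1}{3}\right)\right) = -2 - \left(\frac{1}{3} + \frac{2}{g}\right) = - \frac{7}{3} - \frac{2}{g}$)
$- 7 X{\left(5,I \right)} w{\left(0,1 \right)} = - 7 \left(- \frac{7}{3} - \frac{2}{5}\right) \left(0 + 1\right) = - 7 \left(- \frac{7}{3} - \frac{2}{5}\right) 1 = \left(-7\right) \left(- \frac{41}{15}\right) 1 = \frac{287}{15} \cdot 1 = \frac{287}{15}$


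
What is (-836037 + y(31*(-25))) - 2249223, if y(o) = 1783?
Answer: -3083477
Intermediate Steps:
(-836037 + y(31*(-25))) - 2249223 = (-836037 + 1783) - 2249223 = -834254 - 2249223 = -3083477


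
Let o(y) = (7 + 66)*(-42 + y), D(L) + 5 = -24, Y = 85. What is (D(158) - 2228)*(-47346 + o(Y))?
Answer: 99775199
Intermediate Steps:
D(L) = -29 (D(L) = -5 - 24 = -29)
o(y) = -3066 + 73*y (o(y) = 73*(-42 + y) = -3066 + 73*y)
(D(158) - 2228)*(-47346 + o(Y)) = (-29 - 2228)*(-47346 + (-3066 + 73*85)) = -2257*(-47346 + (-3066 + 6205)) = -2257*(-47346 + 3139) = -2257*(-44207) = 99775199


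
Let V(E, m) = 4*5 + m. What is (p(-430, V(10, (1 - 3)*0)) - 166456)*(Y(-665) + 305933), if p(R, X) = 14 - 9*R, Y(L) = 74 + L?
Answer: -49640059624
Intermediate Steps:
V(E, m) = 20 + m
(p(-430, V(10, (1 - 3)*0)) - 166456)*(Y(-665) + 305933) = ((14 - 9*(-430)) - 166456)*((74 - 665) + 305933) = ((14 + 3870) - 166456)*(-591 + 305933) = (3884 - 166456)*305342 = -162572*305342 = -49640059624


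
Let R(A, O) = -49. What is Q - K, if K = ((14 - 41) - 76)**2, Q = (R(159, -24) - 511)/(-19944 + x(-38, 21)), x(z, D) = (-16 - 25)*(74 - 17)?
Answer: -33768367/3183 ≈ -10609.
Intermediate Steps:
x(z, D) = -2337 (x(z, D) = -41*57 = -2337)
Q = 80/3183 (Q = (-49 - 511)/(-19944 - 2337) = -560/(-22281) = -560*(-1/22281) = 80/3183 ≈ 0.025134)
K = 10609 (K = (-27 - 76)**2 = (-103)**2 = 10609)
Q - K = 80/3183 - 1*10609 = 80/3183 - 10609 = -33768367/3183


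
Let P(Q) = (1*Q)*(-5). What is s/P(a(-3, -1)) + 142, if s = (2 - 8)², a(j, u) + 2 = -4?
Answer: 716/5 ≈ 143.20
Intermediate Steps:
a(j, u) = -6 (a(j, u) = -2 - 4 = -6)
P(Q) = -5*Q (P(Q) = Q*(-5) = -5*Q)
s = 36 (s = (-6)² = 36)
s/P(a(-3, -1)) + 142 = 36/((-5*(-6))) + 142 = 36/30 + 142 = 36*(1/30) + 142 = 6/5 + 142 = 716/5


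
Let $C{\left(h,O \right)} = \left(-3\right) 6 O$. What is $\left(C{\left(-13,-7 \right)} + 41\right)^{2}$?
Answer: $27889$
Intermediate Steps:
$C{\left(h,O \right)} = - 18 O$
$\left(C{\left(-13,-7 \right)} + 41\right)^{2} = \left(\left(-18\right) \left(-7\right) + 41\right)^{2} = \left(126 + 41\right)^{2} = 167^{2} = 27889$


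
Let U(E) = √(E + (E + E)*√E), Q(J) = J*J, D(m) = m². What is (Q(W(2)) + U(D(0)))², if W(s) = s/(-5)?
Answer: 16/625 ≈ 0.025600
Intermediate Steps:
W(s) = -s/5 (W(s) = s*(-⅕) = -s/5)
Q(J) = J²
U(E) = √(E + 2*E^(3/2)) (U(E) = √(E + (2*E)*√E) = √(E + 2*E^(3/2)))
(Q(W(2)) + U(D(0)))² = ((-⅕*2)² + √(0² + 2*(0²)^(3/2)))² = ((-⅖)² + √(0 + 2*0^(3/2)))² = (4/25 + √(0 + 2*0))² = (4/25 + √(0 + 0))² = (4/25 + √0)² = (4/25 + 0)² = (4/25)² = 16/625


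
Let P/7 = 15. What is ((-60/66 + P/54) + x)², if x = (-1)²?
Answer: 162409/39204 ≈ 4.1427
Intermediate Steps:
P = 105 (P = 7*15 = 105)
x = 1
((-60/66 + P/54) + x)² = ((-60/66 + 105/54) + 1)² = ((-60*1/66 + 105*(1/54)) + 1)² = ((-10/11 + 35/18) + 1)² = (205/198 + 1)² = (403/198)² = 162409/39204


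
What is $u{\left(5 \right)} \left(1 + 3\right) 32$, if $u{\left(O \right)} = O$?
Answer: $640$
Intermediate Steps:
$u{\left(5 \right)} \left(1 + 3\right) 32 = 5 \left(1 + 3\right) 32 = 5 \cdot 4 \cdot 32 = 20 \cdot 32 = 640$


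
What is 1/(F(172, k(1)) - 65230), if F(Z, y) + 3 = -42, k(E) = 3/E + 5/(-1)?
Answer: -1/65275 ≈ -1.5320e-5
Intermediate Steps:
k(E) = -5 + 3/E (k(E) = 3/E + 5*(-1) = 3/E - 5 = -5 + 3/E)
F(Z, y) = -45 (F(Z, y) = -3 - 42 = -45)
1/(F(172, k(1)) - 65230) = 1/(-45 - 65230) = 1/(-65275) = -1/65275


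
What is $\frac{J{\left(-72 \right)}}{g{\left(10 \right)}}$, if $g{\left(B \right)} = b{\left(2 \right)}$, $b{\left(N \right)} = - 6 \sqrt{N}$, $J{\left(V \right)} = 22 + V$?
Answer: $\frac{25 \sqrt{2}}{6} \approx 5.8926$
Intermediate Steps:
$g{\left(B \right)} = - 6 \sqrt{2}$
$\frac{J{\left(-72 \right)}}{g{\left(10 \right)}} = \frac{22 - 72}{\left(-6\right) \sqrt{2}} = - 50 \left(- \frac{\sqrt{2}}{12}\right) = \frac{25 \sqrt{2}}{6}$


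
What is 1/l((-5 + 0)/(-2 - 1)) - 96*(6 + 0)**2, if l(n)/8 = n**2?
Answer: -691191/200 ≈ -3456.0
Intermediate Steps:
l(n) = 8*n**2
1/l((-5 + 0)/(-2 - 1)) - 96*(6 + 0)**2 = 1/(8*((-5 + 0)/(-2 - 1))**2) - 96*(6 + 0)**2 = 1/(8*(-5/(-3))**2) - 96*6**2 = 1/(8*(-5*(-1/3))**2) - 96*36 = 1/(8*(5/3)**2) - 3456 = 1/(8*(25/9)) - 3456 = 1/(200/9) - 3456 = 9/200 - 3456 = -691191/200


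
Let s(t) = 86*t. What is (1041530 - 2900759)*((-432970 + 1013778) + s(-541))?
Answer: -993352588578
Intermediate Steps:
(1041530 - 2900759)*((-432970 + 1013778) + s(-541)) = (1041530 - 2900759)*((-432970 + 1013778) + 86*(-541)) = -1859229*(580808 - 46526) = -1859229*534282 = -993352588578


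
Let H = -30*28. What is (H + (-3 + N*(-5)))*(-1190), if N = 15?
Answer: 1092420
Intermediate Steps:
H = -840
(H + (-3 + N*(-5)))*(-1190) = (-840 + (-3 + 15*(-5)))*(-1190) = (-840 + (-3 - 75))*(-1190) = (-840 - 78)*(-1190) = -918*(-1190) = 1092420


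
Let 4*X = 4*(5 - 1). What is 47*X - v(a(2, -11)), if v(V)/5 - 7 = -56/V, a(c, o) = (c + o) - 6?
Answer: 403/3 ≈ 134.33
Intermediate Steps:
a(c, o) = -6 + c + o
X = 4 (X = (4*(5 - 1))/4 = (4*4)/4 = (1/4)*16 = 4)
v(V) = 35 - 280/V (v(V) = 35 + 5*(-56/V) = 35 - 280/V)
47*X - v(a(2, -11)) = 47*4 - (35 - 280/(-6 + 2 - 11)) = 188 - (35 - 280/(-15)) = 188 - (35 - 280*(-1/15)) = 188 - (35 + 56/3) = 188 - 1*161/3 = 188 - 161/3 = 403/3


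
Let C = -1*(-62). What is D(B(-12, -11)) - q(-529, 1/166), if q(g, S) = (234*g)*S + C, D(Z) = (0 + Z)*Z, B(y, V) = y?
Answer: 68699/83 ≈ 827.70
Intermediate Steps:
C = 62
D(Z) = Z² (D(Z) = Z*Z = Z²)
q(g, S) = 62 + 234*S*g (q(g, S) = (234*g)*S + 62 = 234*S*g + 62 = 62 + 234*S*g)
D(B(-12, -11)) - q(-529, 1/166) = (-12)² - (62 + 234*(-529)/166) = 144 - (62 + 234*(1/166)*(-529)) = 144 - (62 - 61893/83) = 144 - 1*(-56747/83) = 144 + 56747/83 = 68699/83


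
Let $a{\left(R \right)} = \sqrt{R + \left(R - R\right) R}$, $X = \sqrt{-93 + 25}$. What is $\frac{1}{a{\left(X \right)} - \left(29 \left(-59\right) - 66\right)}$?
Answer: $\frac{1}{1777 + \sqrt{2} \sqrt[4]{17} \sqrt{i}} \approx 0.0005621 - 6.42 \cdot 10^{-7} i$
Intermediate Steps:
$X = 2 i \sqrt{17}$ ($X = \sqrt{-68} = 2 i \sqrt{17} \approx 8.2462 i$)
$a{\left(R \right)} = \sqrt{R}$ ($a{\left(R \right)} = \sqrt{R + 0 R} = \sqrt{R + 0} = \sqrt{R}$)
$\frac{1}{a{\left(X \right)} - \left(29 \left(-59\right) - 66\right)} = \frac{1}{\sqrt{2 i \sqrt{17}} - \left(29 \left(-59\right) - 66\right)} = \frac{1}{\sqrt{2} \sqrt[4]{17} \sqrt{i} - \left(-1711 - 66\right)} = \frac{1}{\sqrt{2} \sqrt[4]{17} \sqrt{i} - -1777} = \frac{1}{\sqrt{2} \sqrt[4]{17} \sqrt{i} + 1777} = \frac{1}{1777 + \sqrt{2} \sqrt[4]{17} \sqrt{i}}$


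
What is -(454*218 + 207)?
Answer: -99179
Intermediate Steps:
-(454*218 + 207) = -(98972 + 207) = -1*99179 = -99179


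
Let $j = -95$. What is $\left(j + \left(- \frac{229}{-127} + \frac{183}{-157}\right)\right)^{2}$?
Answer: $\frac{3540015909049}{397563721} \approx 8904.3$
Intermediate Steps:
$\left(j + \left(- \frac{229}{-127} + \frac{183}{-157}\right)\right)^{2} = \left(-95 + \left(- \frac{229}{-127} + \frac{183}{-157}\right)\right)^{2} = \left(-95 + \left(\left(-229\right) \left(- \frac{1}{127}\right) + 183 \left(- \frac{1}{157}\right)\right)\right)^{2} = \left(-95 + \left(\frac{229}{127} - \frac{183}{157}\right)\right)^{2} = \left(-95 + \frac{12712}{19939}\right)^{2} = \left(- \frac{1881493}{19939}\right)^{2} = \frac{3540015909049}{397563721}$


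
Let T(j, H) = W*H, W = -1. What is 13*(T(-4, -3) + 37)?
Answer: 520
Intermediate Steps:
T(j, H) = -H
13*(T(-4, -3) + 37) = 13*(-1*(-3) + 37) = 13*(3 + 37) = 13*40 = 520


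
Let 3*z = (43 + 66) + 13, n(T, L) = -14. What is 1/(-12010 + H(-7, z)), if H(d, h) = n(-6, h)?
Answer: -1/12024 ≈ -8.3167e-5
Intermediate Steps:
z = 122/3 (z = ((43 + 66) + 13)/3 = (109 + 13)/3 = (1/3)*122 = 122/3 ≈ 40.667)
H(d, h) = -14
1/(-12010 + H(-7, z)) = 1/(-12010 - 14) = 1/(-12024) = -1/12024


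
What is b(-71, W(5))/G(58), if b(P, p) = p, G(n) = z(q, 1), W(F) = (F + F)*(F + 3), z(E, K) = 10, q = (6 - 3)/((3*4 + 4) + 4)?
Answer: 8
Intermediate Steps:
q = 3/20 (q = 3/((12 + 4) + 4) = 3/(16 + 4) = 3/20 ≈ 0.15000)
W(F) = 2*F*(3 + F) (W(F) = (2*F)*(3 + F) = 2*F*(3 + F))
G(n) = 10
b(-71, W(5))/G(58) = (2*5*(3 + 5))/10 = (2*5*8)*(⅒) = 80*(⅒) = 8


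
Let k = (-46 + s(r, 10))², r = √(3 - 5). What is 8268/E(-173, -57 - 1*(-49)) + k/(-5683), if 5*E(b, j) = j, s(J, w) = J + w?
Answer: -58736393/11366 + 72*I*√2/5683 ≈ -5167.7 + 0.017917*I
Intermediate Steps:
r = I*√2 (r = √(-2) = I*√2 ≈ 1.4142*I)
E(b, j) = j/5
k = (-36 + I*√2)² (k = (-46 + (I*√2 + 10))² = (-46 + (10 + I*√2))² = (-36 + I*√2)² ≈ 1294.0 - 101.82*I)
8268/E(-173, -57 - 1*(-49)) + k/(-5683) = 8268/(((-57 - 1*(-49))/5)) + (36 - I*√2)²/(-5683) = 8268/(((-57 + 49)/5)) + (36 - I*√2)²*(-1/5683) = 8268/(((⅕)*(-8))) - (36 - I*√2)²/5683 = 8268/(-8/5) - (36 - I*√2)²/5683 = 8268*(-5/8) - (36 - I*√2)²/5683 = -10335/2 - (36 - I*√2)²/5683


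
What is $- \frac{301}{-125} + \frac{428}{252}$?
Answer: $\frac{32338}{7875} \approx 4.1064$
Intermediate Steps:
$- \frac{301}{-125} + \frac{428}{252} = \left(-301\right) \left(- \frac{1}{125}\right) + 428 \cdot \frac{1}{252} = \frac{301}{125} + \frac{107}{63} = \frac{32338}{7875}$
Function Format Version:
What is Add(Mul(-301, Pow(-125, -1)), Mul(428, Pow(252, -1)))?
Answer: Rational(32338, 7875) ≈ 4.1064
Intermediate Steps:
Add(Mul(-301, Pow(-125, -1)), Mul(428, Pow(252, -1))) = Add(Mul(-301, Rational(-1, 125)), Mul(428, Rational(1, 252))) = Add(Rational(301, 125), Rational(107, 63)) = Rational(32338, 7875)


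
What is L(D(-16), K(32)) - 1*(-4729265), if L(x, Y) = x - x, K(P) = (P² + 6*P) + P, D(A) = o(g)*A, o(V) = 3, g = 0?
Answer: 4729265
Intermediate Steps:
D(A) = 3*A
K(P) = P² + 7*P
L(x, Y) = 0
L(D(-16), K(32)) - 1*(-4729265) = 0 - 1*(-4729265) = 0 + 4729265 = 4729265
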